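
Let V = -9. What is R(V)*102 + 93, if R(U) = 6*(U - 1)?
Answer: -6027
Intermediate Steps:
R(U) = -6 + 6*U (R(U) = 6*(-1 + U) = -6 + 6*U)
R(V)*102 + 93 = (-6 + 6*(-9))*102 + 93 = (-6 - 54)*102 + 93 = -60*102 + 93 = -6120 + 93 = -6027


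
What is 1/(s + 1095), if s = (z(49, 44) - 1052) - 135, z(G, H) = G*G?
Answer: 1/2309 ≈ 0.00043309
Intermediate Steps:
z(G, H) = G²
s = 1214 (s = (49² - 1052) - 135 = (2401 - 1052) - 135 = 1349 - 135 = 1214)
1/(s + 1095) = 1/(1214 + 1095) = 1/2309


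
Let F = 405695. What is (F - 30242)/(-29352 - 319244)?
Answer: -375453/348596 ≈ -1.0770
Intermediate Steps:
(F - 30242)/(-29352 - 319244) = (405695 - 30242)/(-29352 - 319244) = 375453/(-348596) = 375453*(-1/348596) = -375453/348596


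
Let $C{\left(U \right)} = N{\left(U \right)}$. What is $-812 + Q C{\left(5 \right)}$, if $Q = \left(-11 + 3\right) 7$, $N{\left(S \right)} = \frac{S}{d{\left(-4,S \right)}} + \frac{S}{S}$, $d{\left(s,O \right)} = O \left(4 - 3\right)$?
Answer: $-924$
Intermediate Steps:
$d{\left(s,O \right)} = O$ ($d{\left(s,O \right)} = O 1 = O$)
$N{\left(S \right)} = 2$ ($N{\left(S \right)} = \frac{S}{S} + \frac{S}{S} = 1 + 1 = 2$)
$Q = -56$ ($Q = \left(-8\right) 7 = -56$)
$C{\left(U \right)} = 2$
$-812 + Q C{\left(5 \right)} = -812 - 112 = -924$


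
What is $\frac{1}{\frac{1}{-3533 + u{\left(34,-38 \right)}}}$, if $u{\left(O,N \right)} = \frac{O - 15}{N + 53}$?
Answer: $- \frac{52976}{15} \approx -3531.7$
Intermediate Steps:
$u{\left(O,N \right)} = \frac{-15 + O}{53 + N}$
$\frac{1}{\frac{1}{-3533 + u{\left(34,-38 \right)}}} = \frac{1}{\frac{1}{-3533 + \frac{-15 + 34}{53 - 38}}} = \frac{1}{\frac{1}{-3533 + \frac{1}{15} \cdot 19}} = \frac{1}{\frac{1}{-3533 + \frac{19}{15}}} = \frac{1}{\frac{1}{- \frac{52976}{15}}} = \frac{1}{- \frac{15}{52976}} = - \frac{52976}{15}$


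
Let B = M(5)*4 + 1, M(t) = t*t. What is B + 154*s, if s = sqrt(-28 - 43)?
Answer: 101 + 154*I*sqrt(71) ≈ 101.0 + 1297.6*I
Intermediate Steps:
s = I*sqrt(71) (s = sqrt(-71) = I*sqrt(71) ≈ 8.4261*I)
M(t) = t**2
B = 101 (B = 5**2*4 + 1 = 25*4 + 1 = 100 + 1 = 101)
B + 154*s = 101 + 154*(I*sqrt(71)) = 101 + 154*I*sqrt(71)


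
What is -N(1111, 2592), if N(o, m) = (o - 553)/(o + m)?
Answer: -558/3703 ≈ -0.15069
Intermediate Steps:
N(o, m) = (-553 + o)/(m + o)
-N(1111, 2592) = -(-553 + 1111)/(2592 + 1111) = -558/3703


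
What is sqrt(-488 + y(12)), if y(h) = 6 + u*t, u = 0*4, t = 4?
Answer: I*sqrt(482) ≈ 21.954*I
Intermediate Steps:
u = 0
y(h) = 6 (y(h) = 6 + 0*4 = 6 + 0 = 6)
sqrt(-488 + y(12)) = sqrt(-488 + 6) = sqrt(-482) = I*sqrt(482)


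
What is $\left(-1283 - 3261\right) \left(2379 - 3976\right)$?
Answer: $7256768$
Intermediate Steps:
$\left(-1283 - 3261\right) \left(2379 - 3976\right) = \left(-1283 - 3261\right) \left(-1597\right) = \left(-4544\right) \left(-1597\right) = 7256768$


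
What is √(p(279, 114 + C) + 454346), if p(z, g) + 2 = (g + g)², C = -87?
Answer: 2*√114315 ≈ 676.21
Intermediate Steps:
p(z, g) = -2 + 4*g² (p(z, g) = -2 + (g + g)² = -2 + (2*g)² = -2 + 4*g²)
√(p(279, 114 + C) + 454346) = √((-2 + 4*(114 - 87)²) + 454346) = √((-2 + 4*27²) + 454346) = √((-2 + 4*729) + 454346) = √((-2 + 2916) + 454346) = √(2914 + 454346) = √457260 = 2*√114315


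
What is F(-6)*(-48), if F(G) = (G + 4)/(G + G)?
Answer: -8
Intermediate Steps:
F(G) = (4 + G)/(2*G) (F(G) = (4 + G)/((2*G)) = (4 + G)*(1/(2*G)) = (4 + G)/(2*G))
F(-6)*(-48) = ((1/2)*(4 - 6)/(-6))*(-48) = ((1/2)*(-1/6)*(-2))*(-48) = (1/6)*(-48) = -8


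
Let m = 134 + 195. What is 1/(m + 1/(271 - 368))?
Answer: 97/31912 ≈ 0.0030396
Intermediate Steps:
m = 329
1/(m + 1/(271 - 368)) = 1/(329 + 1/(271 - 368)) = 1/(329 + 1/(-97)) = 1/(329 - 1/97) = 1/(31912/97) = 97/31912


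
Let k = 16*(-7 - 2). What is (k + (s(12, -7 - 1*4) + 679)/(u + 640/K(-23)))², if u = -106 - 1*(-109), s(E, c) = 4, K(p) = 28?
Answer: 452966089/32761 ≈ 13826.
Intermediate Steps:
u = 3 (u = -106 + 109 = 3)
k = -144 (k = 16*(-9) = -144)
(k + (s(12, -7 - 1*4) + 679)/(u + 640/K(-23)))² = (-144 + (4 + 679)/(3 + 640/28))² = (-144 + 683/(3 + 640*(1/28)))² = (-144 + 683/(3 + 160/7))² = (-144 + 683/(181/7))² = (-144 + 683*(7/181))² = (-144 + 4781/181)² = (-21283/181)² = 452966089/32761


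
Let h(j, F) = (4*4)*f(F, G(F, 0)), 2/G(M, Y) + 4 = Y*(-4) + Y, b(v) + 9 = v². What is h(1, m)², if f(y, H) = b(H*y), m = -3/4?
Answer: 321489/16 ≈ 20093.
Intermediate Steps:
b(v) = -9 + v²
G(M, Y) = 2/(-4 - 3*Y) (G(M, Y) = 2/(-4 + (Y*(-4) + Y)) = 2/(-4 + (-4*Y + Y)) = 2/(-4 - 3*Y))
m = -¾ (m = -3*¼ = -¾ ≈ -0.75000)
f(y, H) = -9 + H²*y² (f(y, H) = -9 + (H*y)² = -9 + H²*y²)
h(j, F) = -144 + 4*F² (h(j, F) = (4*4)*(-9 + (-2/(4 + 3*0))²*F²) = 16*(-9 + (-2/(4 + 0))²*F²) = 16*(-9 + (-2/4)²*F²) = 16*(-9 + (-2*¼)²*F²) = 16*(-9 + (-½)²*F²) = 16*(-9 + F²/4) = -144 + 4*F²)
h(1, m)² = (-144 + 4*(-¾)²)² = (-144 + 4*(9/16))² = (-144 + 9/4)² = (-567/4)² = 321489/16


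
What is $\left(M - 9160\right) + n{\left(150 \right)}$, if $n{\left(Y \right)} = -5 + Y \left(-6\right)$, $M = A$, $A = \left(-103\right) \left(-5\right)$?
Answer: $-9550$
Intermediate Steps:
$A = 515$
$M = 515$
$n{\left(Y \right)} = -5 - 6 Y$
$\left(M - 9160\right) + n{\left(150 \right)} = \left(515 - 9160\right) - 905 = -8645 - 905 = -9550$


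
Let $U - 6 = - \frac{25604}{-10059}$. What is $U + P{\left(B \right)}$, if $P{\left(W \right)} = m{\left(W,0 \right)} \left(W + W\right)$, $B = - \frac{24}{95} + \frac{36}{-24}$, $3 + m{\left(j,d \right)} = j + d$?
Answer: $\frac{4576273141}{181564950} \approx 25.205$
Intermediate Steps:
$m{\left(j,d \right)} = -3 + d + j$ ($m{\left(j,d \right)} = -3 + \left(j + d\right) = -3 + \left(d + j\right) = -3 + d + j$)
$B = - \frac{333}{190}$ ($B = \left(-24\right) \frac{1}{95} + 36 \left(- \frac{1}{24}\right) = - \frac{24}{95} - \frac{3}{2} = - \frac{333}{190} \approx -1.7526$)
$P{\left(W \right)} = 2 W \left(-3 + W\right)$ ($P{\left(W \right)} = \left(-3 + 0 + W\right) \left(W + W\right) = \left(-3 + W\right) 2 W = 2 W \left(-3 + W\right)$)
$U = \frac{85958}{10059}$ ($U = 6 - \frac{25604}{-10059} = 6 - - \frac{25604}{10059} = 6 + \frac{25604}{10059} = \frac{85958}{10059} \approx 8.5454$)
$U + P{\left(B \right)} = \frac{85958}{10059} + 2 \left(- \frac{333}{190}\right) \left(-3 - \frac{333}{190}\right) = \frac{85958}{10059} + 2 \left(- \frac{333}{190}\right) \left(- \frac{903}{190}\right) = \frac{85958}{10059} + \frac{300699}{18050} = \frac{4576273141}{181564950}$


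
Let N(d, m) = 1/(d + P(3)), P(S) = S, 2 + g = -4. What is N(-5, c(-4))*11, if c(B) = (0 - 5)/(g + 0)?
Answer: -11/2 ≈ -5.5000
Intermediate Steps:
g = -6 (g = -2 - 4 = -6)
c(B) = 5/6 (c(B) = (0 - 5)/(-6 + 0) = -5/(-6) = -5*(-1/6) = 5/6)
N(d, m) = 1/(3 + d) (N(d, m) = 1/(d + 3) = 1/(3 + d))
N(-5, c(-4))*11 = 11/(3 - 5) = 11/(-2) = -1/2*11 = -11/2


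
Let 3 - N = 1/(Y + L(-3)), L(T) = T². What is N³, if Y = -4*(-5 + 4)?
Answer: 54872/2197 ≈ 24.976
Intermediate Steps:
Y = 4 (Y = -4*(-1) = 4)
N = 38/13 (N = 3 - 1/(4 + (-3)²) = 3 - 1/(4 + 9) = 3 - 1/13 = 38/13 ≈ 2.9231)
N³ = (38/13)³ = 54872/2197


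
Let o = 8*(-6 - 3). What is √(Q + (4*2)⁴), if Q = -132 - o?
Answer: 2*√1009 ≈ 63.530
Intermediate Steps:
o = -72 (o = 8*(-9) = -72)
Q = -60 (Q = -132 - 1*(-72) = -132 + 72 = -60)
√(Q + (4*2)⁴) = √(-60 + (4*2)⁴) = √(-60 + 8⁴) = √(-60 + 4096) = √4036 = 2*√1009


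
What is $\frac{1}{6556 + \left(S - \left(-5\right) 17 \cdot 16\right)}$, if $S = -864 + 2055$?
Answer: $\frac{1}{9107} \approx 0.00010981$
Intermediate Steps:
$S = 1191$
$\frac{1}{6556 + \left(S - \left(-5\right) 17 \cdot 16\right)} = \frac{1}{6556 - \left(-1191 + \left(-5\right) 17 \cdot 16\right)} = \frac{1}{6556 - \left(-1191 - 1360\right)} = \frac{1}{6556 + \left(1191 - -1360\right)} = \frac{1}{6556 + \left(1191 + 1360\right)} = \frac{1}{6556 + 2551} = \frac{1}{9107}$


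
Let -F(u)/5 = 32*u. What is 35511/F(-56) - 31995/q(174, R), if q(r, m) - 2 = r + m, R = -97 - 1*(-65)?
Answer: -279327/1280 ≈ -218.22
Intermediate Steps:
F(u) = -160*u
R = -32 (R = -97 + 65 = -32)
q(r, m) = 2 + m + r (q(r, m) = 2 + (r + m) = 2 + (m + r) = 2 + m + r)
35511/F(-56) - 31995/q(174, R) = 35511/((-160*(-56))) - 31995/(2 - 32 + 174) = 35511/8960 - 31995/144 = 35511*(1/8960) - 31995*1/144 = 5073/1280 - 3555/16 = -279327/1280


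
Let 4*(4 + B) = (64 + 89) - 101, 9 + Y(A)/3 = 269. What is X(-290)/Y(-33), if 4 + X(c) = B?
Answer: 1/156 ≈ 0.0064103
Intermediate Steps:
Y(A) = 780 (Y(A) = -27 + 3*269 = -27 + 807 = 780)
B = 9 (B = -4 + ((64 + 89) - 101)/4 = -4 + (153 - 101)/4 = -4 + (¼)*52 = -4 + 13 = 9)
X(c) = 5 (X(c) = -4 + 9 = 5)
X(-290)/Y(-33) = 5/780 = 5*(1/780) = 1/156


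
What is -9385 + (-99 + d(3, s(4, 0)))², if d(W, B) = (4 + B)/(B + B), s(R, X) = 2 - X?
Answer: 485/4 ≈ 121.25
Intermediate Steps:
d(W, B) = (4 + B)/(2*B) (d(W, B) = (4 + B)/((2*B)) = (4 + B)*(1/(2*B)) = (4 + B)/(2*B))
-9385 + (-99 + d(3, s(4, 0)))² = -9385 + (-99 + (4 + (2 - 1*0))/(2*(2 - 1*0)))² = -9385 + (-99 + (4 + (2 + 0))/(2*(2 + 0)))² = -9385 + (-99 + (½)*(4 + 2)/2)² = -9385 + (-99 + (½)*(½)*6)² = -9385 + (-99 + 3/2)² = -9385 + (-195/2)² = -9385 + 38025/4 = 485/4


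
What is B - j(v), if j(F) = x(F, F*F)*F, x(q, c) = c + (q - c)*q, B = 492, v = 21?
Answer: 176451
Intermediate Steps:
x(q, c) = c + q*(q - c)
j(F) = F*(-F**3 + 2*F**2) (j(F) = (F*F + F**2 - F*F*F)*F = (F**2 + F**2 - F**2*F)*F = (F**2 + F**2 - F**3)*F = (-F**3 + 2*F**2)*F = F*(-F**3 + 2*F**2))
B - j(v) = 492 - 21**3*(2 - 1*21) = 492 - 9261*(2 - 21) = 492 - 9261*(-19) = 492 - 1*(-175959) = 492 + 175959 = 176451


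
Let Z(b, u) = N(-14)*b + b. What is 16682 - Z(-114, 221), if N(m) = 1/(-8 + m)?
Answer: 184699/11 ≈ 16791.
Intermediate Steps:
Z(b, u) = 21*b/22 (Z(b, u) = b/(-8 - 14) + b = b/(-22) + b = -b/22 + b = 21*b/22)
16682 - Z(-114, 221) = 16682 - 21*(-114)/22 = 16682 - 1*(-1197/11) = 16682 + 1197/11 = 184699/11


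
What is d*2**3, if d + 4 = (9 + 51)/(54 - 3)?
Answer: -384/17 ≈ -22.588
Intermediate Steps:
d = -48/17 (d = -4 + (9 + 51)/(54 - 3) = -4 + 60/51 = -4 + 60*(1/51) = -4 + 20/17 = -48/17 ≈ -2.8235)
d*2**3 = -48/17*2**3 = -48/17*8 = -384/17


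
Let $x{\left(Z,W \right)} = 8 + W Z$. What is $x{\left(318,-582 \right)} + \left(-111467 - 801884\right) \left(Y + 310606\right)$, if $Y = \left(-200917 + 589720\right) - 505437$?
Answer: $-177164705240$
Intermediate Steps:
$Y = -116634$ ($Y = 388803 - 505437 = -116634$)
$x{\left(318,-582 \right)} + \left(-111467 - 801884\right) \left(Y + 310606\right) = \left(8 - 185076\right) + \left(-111467 - 801884\right) \left(-116634 + 310606\right) = \left(8 - 185076\right) - 177164520172 = -185068 - 177164520172 = -177164705240$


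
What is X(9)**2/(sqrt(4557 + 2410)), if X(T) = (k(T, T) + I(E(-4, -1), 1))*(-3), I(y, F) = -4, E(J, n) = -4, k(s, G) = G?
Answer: 225*sqrt(6967)/6967 ≈ 2.6956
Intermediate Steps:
X(T) = 12 - 3*T (X(T) = (T - 4)*(-3) = (-4 + T)*(-3) = 12 - 3*T)
X(9)**2/(sqrt(4557 + 2410)) = (12 - 3*9)**2/(sqrt(4557 + 2410)) = (12 - 27)**2/(sqrt(6967)) = (-15)**2*(sqrt(6967)/6967) = 225*(sqrt(6967)/6967) = 225*sqrt(6967)/6967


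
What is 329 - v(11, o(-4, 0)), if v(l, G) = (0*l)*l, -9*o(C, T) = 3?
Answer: 329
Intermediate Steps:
o(C, T) = -⅓ (o(C, T) = -⅑*3 = -⅓)
v(l, G) = 0 (v(l, G) = 0*l = 0)
329 - v(11, o(-4, 0)) = 329 - 1*0 = 329 + 0 = 329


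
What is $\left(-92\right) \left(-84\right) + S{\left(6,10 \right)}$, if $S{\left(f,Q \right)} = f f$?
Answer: $7764$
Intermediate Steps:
$S{\left(f,Q \right)} = f^{2}$
$\left(-92\right) \left(-84\right) + S{\left(6,10 \right)} = \left(-92\right) \left(-84\right) + 6^{2} = 7728 + 36 = 7764$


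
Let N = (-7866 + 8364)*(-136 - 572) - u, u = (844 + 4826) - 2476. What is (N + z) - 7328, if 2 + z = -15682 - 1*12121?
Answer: -390911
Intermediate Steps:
z = -27805 (z = -2 + (-15682 - 1*12121) = -2 + (-15682 - 12121) = -2 - 27803 = -27805)
u = 3194 (u = 5670 - 2476 = 3194)
N = -355778 (N = (-7866 + 8364)*(-136 - 572) - 1*3194 = 498*(-708) - 3194 = -352584 - 3194 = -355778)
(N + z) - 7328 = (-355778 - 27805) - 7328 = -383583 - 7328 = -390911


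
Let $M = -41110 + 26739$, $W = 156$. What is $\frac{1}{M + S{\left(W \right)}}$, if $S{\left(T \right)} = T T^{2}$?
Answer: $\frac{1}{3782045} \approx 2.6441 \cdot 10^{-7}$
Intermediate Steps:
$M = -14371$
$S{\left(T \right)} = T^{3}$
$\frac{1}{M + S{\left(W \right)}} = \frac{1}{-14371 + 156^{3}} = \frac{1}{-14371 + 3796416} = \frac{1}{3782045}$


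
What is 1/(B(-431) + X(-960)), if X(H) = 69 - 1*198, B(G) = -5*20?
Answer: -1/229 ≈ -0.0043668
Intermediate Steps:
B(G) = -100
X(H) = -129 (X(H) = 69 - 198 = -129)
1/(B(-431) + X(-960)) = 1/(-100 - 129) = 1/(-229) = -1/229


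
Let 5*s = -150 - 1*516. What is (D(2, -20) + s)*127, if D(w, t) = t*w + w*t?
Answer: -135382/5 ≈ -27076.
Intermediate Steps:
D(w, t) = 2*t*w (D(w, t) = t*w + t*w = 2*t*w)
s = -666/5 (s = (-150 - 1*516)/5 = (-150 - 516)/5 = (⅕)*(-666) = -666/5 ≈ -133.20)
(D(2, -20) + s)*127 = (2*(-20)*2 - 666/5)*127 = (-80 - 666/5)*127 = -1066/5*127 = -135382/5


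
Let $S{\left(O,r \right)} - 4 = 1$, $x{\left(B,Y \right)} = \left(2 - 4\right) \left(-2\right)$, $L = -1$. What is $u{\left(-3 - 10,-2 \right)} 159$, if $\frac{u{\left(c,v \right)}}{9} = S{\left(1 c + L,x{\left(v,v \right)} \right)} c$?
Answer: $-93015$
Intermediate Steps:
$x{\left(B,Y \right)} = 4$ ($x{\left(B,Y \right)} = \left(-2\right) \left(-2\right) = 4$)
$S{\left(O,r \right)} = 5$ ($S{\left(O,r \right)} = 4 + 1 = 5$)
$u{\left(c,v \right)} = 45 c$ ($u{\left(c,v \right)} = 9 \cdot 5 c = 45 c$)
$u{\left(-3 - 10,-2 \right)} 159 = 45 \left(-3 - 10\right) 159 = 45 \left(-13\right) 159 = \left(-585\right) 159 = -93015$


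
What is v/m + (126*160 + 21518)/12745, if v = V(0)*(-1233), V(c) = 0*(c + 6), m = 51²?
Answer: 41678/12745 ≈ 3.2701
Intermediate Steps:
m = 2601
V(c) = 0 (V(c) = 0*(6 + c) = 0)
v = 0 (v = 0*(-1233) = 0)
v/m + (126*160 + 21518)/12745 = 0/2601 + (126*160 + 21518)/12745 = 0*(1/2601) + (20160 + 21518)*(1/12745) = 0 + 41678*(1/12745) = 0 + 41678/12745 = 41678/12745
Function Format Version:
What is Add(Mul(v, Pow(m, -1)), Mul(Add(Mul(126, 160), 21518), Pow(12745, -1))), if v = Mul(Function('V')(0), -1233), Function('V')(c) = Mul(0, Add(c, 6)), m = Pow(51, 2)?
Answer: Rational(41678, 12745) ≈ 3.2701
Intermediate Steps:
m = 2601
Function('V')(c) = 0 (Function('V')(c) = Mul(0, Add(6, c)) = 0)
v = 0 (v = Mul(0, -1233) = 0)
Add(Mul(v, Pow(m, -1)), Mul(Add(Mul(126, 160), 21518), Pow(12745, -1))) = Add(Mul(0, Pow(2601, -1)), Mul(Add(Mul(126, 160), 21518), Pow(12745, -1))) = Add(Mul(0, Rational(1, 2601)), Mul(Add(20160, 21518), Rational(1, 12745))) = Add(0, Mul(41678, Rational(1, 12745))) = Add(0, Rational(41678, 12745)) = Rational(41678, 12745)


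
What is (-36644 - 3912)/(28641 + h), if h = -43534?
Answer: 40556/14893 ≈ 2.7232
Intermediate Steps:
(-36644 - 3912)/(28641 + h) = (-36644 - 3912)/(28641 - 43534) = -40556/(-14893) = -40556*(-1/14893) = 40556/14893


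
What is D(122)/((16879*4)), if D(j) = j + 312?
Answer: 217/33758 ≈ 0.0064281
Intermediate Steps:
D(j) = 312 + j
D(122)/((16879*4)) = (312 + 122)/((16879*4)) = 434/67516 = 434*(1/67516) = 217/33758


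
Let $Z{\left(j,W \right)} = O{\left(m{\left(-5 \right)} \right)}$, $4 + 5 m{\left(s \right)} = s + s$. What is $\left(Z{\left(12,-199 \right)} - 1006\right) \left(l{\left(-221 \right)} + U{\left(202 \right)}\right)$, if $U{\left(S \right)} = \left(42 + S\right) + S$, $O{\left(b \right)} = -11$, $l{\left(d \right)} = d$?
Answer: $-228825$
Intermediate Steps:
$m{\left(s \right)} = - \frac{4}{5} + \frac{2 s}{5}$ ($m{\left(s \right)} = - \frac{4}{5} + \frac{s + s}{5} = - \frac{4}{5} + \frac{2 s}{5}$)
$Z{\left(j,W \right)} = -11$
$U{\left(S \right)} = 42 + 2 S$
$\left(Z{\left(12,-199 \right)} - 1006\right) \left(l{\left(-221 \right)} + U{\left(202 \right)}\right) = \left(-11 - 1006\right) \left(-221 + \left(42 + 2 \cdot 202\right)\right) = - 1017 \left(-221 + \left(42 + 404\right)\right) = - 1017 \left(-221 + 446\right) = \left(-1017\right) 225 = -228825$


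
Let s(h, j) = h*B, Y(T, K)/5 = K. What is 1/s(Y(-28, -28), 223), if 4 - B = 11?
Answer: 1/980 ≈ 0.0010204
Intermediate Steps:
B = -7 (B = 4 - 1*11 = 4 - 11 = -7)
Y(T, K) = 5*K
s(h, j) = -7*h (s(h, j) = h*(-7) = -7*h)
1/s(Y(-28, -28), 223) = 1/(-35*(-28)) = 1/(-7*(-140)) = 1/980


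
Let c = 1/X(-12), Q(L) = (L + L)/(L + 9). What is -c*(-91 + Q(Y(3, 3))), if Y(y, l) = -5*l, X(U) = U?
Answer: -43/6 ≈ -7.1667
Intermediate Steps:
Q(L) = 2*L/(9 + L) (Q(L) = (2*L)/(9 + L) = 2*L/(9 + L))
c = -1/12 (c = 1/(-12) = -1/12 ≈ -0.083333)
-c*(-91 + Q(Y(3, 3))) = -(-1)*(-91 + 2*(-5*3)/(9 - 5*3))/12 = -(-1)*(-91 + 2*(-15)/(9 - 15))/12 = -(-1)*(-91 + 2*(-15)/(-6))/12 = -(-1)*(-91 + 2*(-15)*(-⅙))/12 = -(-1)*(-91 + 5)/12 = -(-1)*(-86)/12 = -1*43/6 = -43/6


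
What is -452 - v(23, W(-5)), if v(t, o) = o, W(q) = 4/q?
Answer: -2256/5 ≈ -451.20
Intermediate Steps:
-452 - v(23, W(-5)) = -452 - 4/(-5) = -452 - 4*(-1)/5 = -452 - 1*(-4/5) = -452 + 4/5 = -2256/5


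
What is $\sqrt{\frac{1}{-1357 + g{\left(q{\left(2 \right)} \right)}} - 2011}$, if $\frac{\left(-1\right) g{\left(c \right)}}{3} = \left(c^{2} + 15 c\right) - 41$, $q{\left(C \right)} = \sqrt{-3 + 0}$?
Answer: $\frac{\sqrt{5} \sqrt{\frac{2463476 + 90495 i \sqrt{3}}{-245 - 9 i \sqrt{3}}}}{5} \approx 5.7678 \cdot 10^{-7} + 44.844 i$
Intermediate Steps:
$q{\left(C \right)} = i \sqrt{3}$ ($q{\left(C \right)} = \sqrt{-3} = i \sqrt{3}$)
$g{\left(c \right)} = 123 - 45 c - 3 c^{2}$ ($g{\left(c \right)} = - 3 \left(\left(c^{2} + 15 c\right) - 41\right) = - 3 \left(-41 + c^{2} + 15 c\right) = 123 - 45 c - 3 c^{2}$)
$\sqrt{\frac{1}{-1357 + g{\left(q{\left(2 \right)} \right)}} - 2011} = \sqrt{\frac{1}{-1357 - \left(-123 - 9 + 45 i \sqrt{3}\right)} - 2011} = \sqrt{\frac{1}{-1357 - \left(-132 + 45 i \sqrt{3}\right)} - 2011} = \sqrt{\frac{1}{-1357 + \left(123 - 45 i \sqrt{3} + 9\right)} - 2011} = \sqrt{\frac{1}{-1357 + \left(132 - 45 i \sqrt{3}\right)} - 2011} = \sqrt{\frac{1}{-1225 - 45 i \sqrt{3}} - 2011} = \sqrt{-2011 + \frac{1}{-1225 - 45 i \sqrt{3}}}$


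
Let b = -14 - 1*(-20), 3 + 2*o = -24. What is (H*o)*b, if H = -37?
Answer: 2997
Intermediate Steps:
o = -27/2 (o = -3/2 + (½)*(-24) = -3/2 - 12 = -27/2 ≈ -13.500)
b = 6 (b = -14 + 20 = 6)
(H*o)*b = -37*(-27/2)*6 = (999/2)*6 = 2997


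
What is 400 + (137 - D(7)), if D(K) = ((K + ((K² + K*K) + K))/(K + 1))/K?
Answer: 535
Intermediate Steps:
D(K) = (2*K + 2*K²)/(K*(1 + K)) (D(K) = ((K + ((K² + K²) + K))/(1 + K))/K = ((K + (2*K² + K))/(1 + K))/K = ((K + (K + 2*K²))/(1 + K))/K = ((2*K + 2*K²)/(1 + K))/K = (2*K + 2*K²)/(K*(1 + K)))
400 + (137 - D(7)) = 400 + (137 - 1*2) = 400 + (137 - 2) = 400 + 135 = 535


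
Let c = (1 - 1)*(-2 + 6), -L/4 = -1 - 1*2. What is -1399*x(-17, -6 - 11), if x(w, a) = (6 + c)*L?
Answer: -100728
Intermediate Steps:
L = 12 (L = -4*(-1 - 1*2) = -4*(-1 - 2) = -4*(-3) = 12)
c = 0 (c = 0*4 = 0)
x(w, a) = 72 (x(w, a) = (6 + 0)*12 = 6*12 = 72)
-1399*x(-17, -6 - 11) = -1399*72 = -100728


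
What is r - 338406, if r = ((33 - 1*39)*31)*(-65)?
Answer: -326316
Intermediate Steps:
r = 12090 (r = ((33 - 39)*31)*(-65) = -6*31*(-65) = -186*(-65) = 12090)
r - 338406 = 12090 - 338406 = -326316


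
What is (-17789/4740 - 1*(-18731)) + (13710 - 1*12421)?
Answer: 94877011/4740 ≈ 20016.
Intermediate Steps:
(-17789/4740 - 1*(-18731)) + (13710 - 1*12421) = (-17789*1/4740 + 18731) + (13710 - 12421) = (-17789/4740 + 18731) + 1289 = 88767151/4740 + 1289 = 94877011/4740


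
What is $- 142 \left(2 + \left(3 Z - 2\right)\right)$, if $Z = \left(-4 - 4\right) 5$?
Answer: $17040$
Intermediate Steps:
$Z = -40$ ($Z = \left(-8\right) 5 = -40$)
$- 142 \left(2 + \left(3 Z - 2\right)\right) = - 142 \left(2 + \left(3 \left(-40\right) - 2\right)\right) = - 142 \left(2 - 122\right) = \left(-142\right) \left(-120\right) = 17040$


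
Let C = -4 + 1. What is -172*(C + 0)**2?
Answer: -1548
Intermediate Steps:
C = -3
-172*(C + 0)**2 = -172*(-3 + 0)**2 = -172*(-3)**2 = -172*9 = -1548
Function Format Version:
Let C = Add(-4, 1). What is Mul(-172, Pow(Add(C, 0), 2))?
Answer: -1548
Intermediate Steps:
C = -3
Mul(-172, Pow(Add(C, 0), 2)) = Mul(-172, Pow(Add(-3, 0), 2)) = Mul(-172, Pow(-3, 2)) = Mul(-172, 9) = -1548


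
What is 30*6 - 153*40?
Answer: -5940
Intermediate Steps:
30*6 - 153*40 = 180 - 6120 = -5940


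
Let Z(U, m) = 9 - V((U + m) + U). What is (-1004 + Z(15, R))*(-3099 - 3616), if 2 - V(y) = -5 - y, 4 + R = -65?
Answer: 6466545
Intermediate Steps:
R = -69 (R = -4 - 65 = -69)
V(y) = 7 + y (V(y) = 2 - (-5 - y) = 2 + (5 + y) = 7 + y)
Z(U, m) = 2 - m - 2*U (Z(U, m) = 9 - (7 + ((U + m) + U)) = 9 - (7 + (m + 2*U)) = 9 - (7 + m + 2*U) = 9 + (-7 - m - 2*U) = 2 - m - 2*U)
(-1004 + Z(15, R))*(-3099 - 3616) = (-1004 + (2 - 1*(-69) - 2*15))*(-3099 - 3616) = (-1004 + (2 + 69 - 30))*(-6715) = (-1004 + 41)*(-6715) = -963*(-6715) = 6466545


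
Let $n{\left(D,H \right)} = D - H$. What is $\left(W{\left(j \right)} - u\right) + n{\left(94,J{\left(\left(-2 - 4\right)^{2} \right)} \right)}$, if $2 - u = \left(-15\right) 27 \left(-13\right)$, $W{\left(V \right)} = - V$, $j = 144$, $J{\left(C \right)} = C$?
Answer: $5177$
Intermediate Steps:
$u = -5263$ ($u = 2 - \left(-15\right) 27 \left(-13\right) = 2 - \left(-405\right) \left(-13\right) = 2 - 5265 = -5263$)
$\left(W{\left(j \right)} - u\right) + n{\left(94,J{\left(\left(-2 - 4\right)^{2} \right)} \right)} = \left(\left(-1\right) 144 - -5263\right) + \left(94 - \left(-2 - 4\right)^{2}\right) = \left(-144 + 5263\right) + \left(94 - \left(-6\right)^{2}\right) = 5119 + \left(94 - 36\right) = 5119 + 58 = 5177$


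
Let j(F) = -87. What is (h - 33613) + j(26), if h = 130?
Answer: -33570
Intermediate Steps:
(h - 33613) + j(26) = (130 - 33613) - 87 = -33483 - 87 = -33570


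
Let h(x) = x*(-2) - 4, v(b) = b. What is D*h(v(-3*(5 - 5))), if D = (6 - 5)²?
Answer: -4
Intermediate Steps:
h(x) = -4 - 2*x (h(x) = -2*x - 4 = -4 - 2*x)
D = 1 (D = 1² = 1)
D*h(v(-3*(5 - 5))) = 1*(-4 - (-6)*(5 - 5)) = 1*(-4 - (-6)*0) = 1*(-4 - 2*0) = 1*(-4 + 0) = 1*(-4) = -4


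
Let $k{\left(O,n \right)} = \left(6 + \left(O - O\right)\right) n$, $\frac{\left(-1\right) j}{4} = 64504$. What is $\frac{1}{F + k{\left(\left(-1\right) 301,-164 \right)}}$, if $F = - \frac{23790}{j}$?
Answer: $- \frac{129008}{126931977} \approx -0.0010164$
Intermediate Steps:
$j = -258016$ ($j = \left(-4\right) 64504 = -258016$)
$F = \frac{11895}{129008}$ ($F = - \frac{23790}{-258016} = \left(-23790\right) \left(- \frac{1}{258016}\right) = \frac{11895}{129008} \approx 0.092204$)
$k{\left(O,n \right)} = 6 n$ ($k{\left(O,n \right)} = \left(6 + 0\right) n = 6 n$)
$\frac{1}{F + k{\left(\left(-1\right) 301,-164 \right)}} = \frac{1}{\frac{11895}{129008} + 6 \left(-164\right)} = \frac{1}{\frac{11895}{129008} - 984} = \frac{1}{- \frac{126931977}{129008}} = - \frac{129008}{126931977}$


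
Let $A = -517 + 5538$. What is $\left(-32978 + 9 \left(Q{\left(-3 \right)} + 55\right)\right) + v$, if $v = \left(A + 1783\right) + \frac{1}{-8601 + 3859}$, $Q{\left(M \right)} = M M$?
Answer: $- \frac{121385717}{4742} \approx -25598.0$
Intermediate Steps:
$A = 5021$
$Q{\left(M \right)} = M^{2}$
$v = \frac{32264567}{4742}$ ($v = \left(5021 + 1783\right) + \frac{1}{-8601 + 3859} = 6804 + \frac{1}{-4742} = 6804 - \frac{1}{4742} = \frac{32264567}{4742} \approx 6804.0$)
$\left(-32978 + 9 \left(Q{\left(-3 \right)} + 55\right)\right) + v = \left(-32978 + 9 \left(\left(-3\right)^{2} + 55\right)\right) + \frac{32264567}{4742} = \left(-32978 + 9 \left(9 + 55\right)\right) + \frac{32264567}{4742} = \left(-32978 + 9 \cdot 64\right) + \frac{32264567}{4742} = \left(-32978 + 576\right) + \frac{32264567}{4742} = -32402 + \frac{32264567}{4742} = - \frac{121385717}{4742}$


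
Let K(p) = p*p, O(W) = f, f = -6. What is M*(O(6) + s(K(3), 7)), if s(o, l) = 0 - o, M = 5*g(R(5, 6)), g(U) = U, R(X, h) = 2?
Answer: -150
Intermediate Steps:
O(W) = -6
M = 10 (M = 5*2 = 10)
K(p) = p**2
s(o, l) = -o
M*(O(6) + s(K(3), 7)) = 10*(-6 - 1*3**2) = 10*(-6 - 1*9) = 10*(-6 - 9) = 10*(-15) = -150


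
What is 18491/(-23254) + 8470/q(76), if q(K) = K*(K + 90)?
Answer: -825479/6667556 ≈ -0.12381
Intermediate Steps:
q(K) = K*(90 + K)
18491/(-23254) + 8470/q(76) = 18491/(-23254) + 8470/((76*(90 + 76))) = 18491*(-1/23254) + 8470/((76*166)) = -1681/2114 + 8470/12616 = -1681/2114 + 8470*(1/12616) = -1681/2114 + 4235/6308 = -825479/6667556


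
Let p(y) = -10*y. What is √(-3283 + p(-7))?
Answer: 3*I*√357 ≈ 56.683*I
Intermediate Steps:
√(-3283 + p(-7)) = √(-3283 - 10*(-7)) = √(-3283 + 70) = √(-3213) = 3*I*√357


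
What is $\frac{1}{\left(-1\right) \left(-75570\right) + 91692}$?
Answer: $\frac{1}{167262} \approx 5.9786 \cdot 10^{-6}$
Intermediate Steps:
$\frac{1}{\left(-1\right) \left(-75570\right) + 91692} = \frac{1}{75570 + 91692} = \frac{1}{167262}$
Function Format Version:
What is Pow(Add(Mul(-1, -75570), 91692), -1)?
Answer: Rational(1, 167262) ≈ 5.9786e-6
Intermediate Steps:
Pow(Add(Mul(-1, -75570), 91692), -1) = Pow(Add(75570, 91692), -1) = Pow(167262, -1) = Rational(1, 167262)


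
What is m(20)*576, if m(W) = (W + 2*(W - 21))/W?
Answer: 2592/5 ≈ 518.40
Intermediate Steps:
m(W) = (-42 + 3*W)/W (m(W) = (W + 2*(-21 + W))/W = (W + (-42 + 2*W))/W = (-42 + 3*W)/W)
m(20)*576 = (3 - 42/20)*576 = (3 - 42*1/20)*576 = (3 - 21/10)*576 = (9/10)*576 = 2592/5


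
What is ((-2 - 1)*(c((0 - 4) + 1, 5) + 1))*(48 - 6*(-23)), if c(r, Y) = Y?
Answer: -3348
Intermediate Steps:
((-2 - 1)*(c((0 - 4) + 1, 5) + 1))*(48 - 6*(-23)) = ((-2 - 1)*(5 + 1))*(48 - 6*(-23)) = (-3*6)*(48 + 138) = -18*186 = -3348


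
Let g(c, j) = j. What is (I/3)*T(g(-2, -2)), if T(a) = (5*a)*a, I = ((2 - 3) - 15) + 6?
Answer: -200/3 ≈ -66.667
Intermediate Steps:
I = -10 (I = (-1 - 15) + 6 = -16 + 6 = -10)
T(a) = 5*a²
(I/3)*T(g(-2, -2)) = (-10/3)*(5*(-2)²) = (-10*⅓)*(5*4) = -10/3*20 = -200/3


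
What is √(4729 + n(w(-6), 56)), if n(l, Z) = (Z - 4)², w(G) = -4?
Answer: √7433 ≈ 86.215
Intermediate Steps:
n(l, Z) = (-4 + Z)²
√(4729 + n(w(-6), 56)) = √(4729 + (-4 + 56)²) = √(4729 + 52²) = √(4729 + 2704) = √7433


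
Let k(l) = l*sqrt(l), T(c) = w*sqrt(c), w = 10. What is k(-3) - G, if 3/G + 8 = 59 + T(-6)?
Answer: 3*(I - 51*sqrt(3) - 30*I*sqrt(2))/(-51*I + 10*sqrt(6)) ≈ -0.047798 - 5.1732*I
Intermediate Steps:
T(c) = 10*sqrt(c)
k(l) = l**(3/2)
G = 3/(51 + 10*I*sqrt(6)) (G = 3/(-8 + (59 + 10*sqrt(-6))) = 3/(-8 + (59 + 10*(I*sqrt(6)))) = 3/(-8 + (59 + 10*I*sqrt(6))) = 3/(51 + 10*I*sqrt(6)) ≈ 0.047798 - 0.022957*I)
k(-3) - G = (-3)**(3/2) - (51/1067 - 10*I*sqrt(6)/1067) = -3*I*sqrt(3) + (-51/1067 + 10*I*sqrt(6)/1067) = -51/1067 - 3*I*sqrt(3) + 10*I*sqrt(6)/1067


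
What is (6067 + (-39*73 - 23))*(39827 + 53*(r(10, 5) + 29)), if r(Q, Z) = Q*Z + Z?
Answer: 141559963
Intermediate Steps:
r(Q, Z) = Z + Q*Z
(6067 + (-39*73 - 23))*(39827 + 53*(r(10, 5) + 29)) = (6067 + (-39*73 - 23))*(39827 + 53*(5*(1 + 10) + 29)) = (6067 + (-2847 - 23))*(39827 + 53*(5*11 + 29)) = (6067 - 2870)*(39827 + 53*(55 + 29)) = 3197*(39827 + 53*84) = 3197*(39827 + 4452) = 3197*44279 = 141559963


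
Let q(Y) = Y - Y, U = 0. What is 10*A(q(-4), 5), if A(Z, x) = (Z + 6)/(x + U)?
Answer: 12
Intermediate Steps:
q(Y) = 0
A(Z, x) = (6 + Z)/x (A(Z, x) = (Z + 6)/(x + 0) = (6 + Z)/x)
10*A(q(-4), 5) = 10*((6 + 0)/5) = 10*((1/5)*6) = 10*(6/5) = 12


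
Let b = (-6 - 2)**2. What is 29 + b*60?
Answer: 3869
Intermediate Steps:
b = 64 (b = (-8)**2 = 64)
29 + b*60 = 29 + 64*60 = 29 + 3840 = 3869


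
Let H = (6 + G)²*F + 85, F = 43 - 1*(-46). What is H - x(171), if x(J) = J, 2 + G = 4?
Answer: 5610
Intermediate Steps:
G = 2 (G = -2 + 4 = 2)
F = 89 (F = 43 + 46 = 89)
H = 5781 (H = (6 + 2)²*89 + 85 = 8²*89 + 85 = 64*89 + 85 = 5696 + 85 = 5781)
H - x(171) = 5781 - 1*171 = 5781 - 171 = 5610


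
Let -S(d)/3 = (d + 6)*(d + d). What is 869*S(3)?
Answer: -140778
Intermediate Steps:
S(d) = -6*d*(6 + d) (S(d) = -3*(d + 6)*(d + d) = -3*(6 + d)*2*d = -6*d*(6 + d))
869*S(3) = 869*(-6*3*(6 + 3)) = 869*(-6*3*9) = 869*(-162) = -140778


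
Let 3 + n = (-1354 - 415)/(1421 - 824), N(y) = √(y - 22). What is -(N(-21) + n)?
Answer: 3560/597 - I*√43 ≈ 5.9632 - 6.5574*I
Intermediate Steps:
N(y) = √(-22 + y)
n = -3560/597 (n = -3 + (-1354 - 415)/(1421 - 824) = -3 - 1769/597 = -3560/597 ≈ -5.9632)
-(N(-21) + n) = -(√(-22 - 21) - 3560/597) = -(√(-43) - 3560/597) = -(I*√43 - 3560/597) = -(-3560/597 + I*√43) = 3560/597 - I*√43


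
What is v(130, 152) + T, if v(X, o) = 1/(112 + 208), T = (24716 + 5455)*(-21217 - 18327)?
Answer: -381786247679/320 ≈ -1.1931e+9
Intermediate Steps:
T = -1193082024 (T = 30171*(-39544) = -1193082024)
v(X, o) = 1/320
v(130, 152) + T = 1/320 - 1193082024 = -381786247679/320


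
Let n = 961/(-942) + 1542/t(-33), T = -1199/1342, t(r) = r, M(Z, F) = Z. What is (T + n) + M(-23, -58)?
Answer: -22641457/316041 ≈ -71.641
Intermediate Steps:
T = -109/122 (T = -1199*1/1342 = -109/122 ≈ -0.89344)
n = -494759/10362 (n = 961/(-942) + 1542/(-33) = 961*(-1/942) + 1542*(-1/33) = -961/942 - 514/11 = -494759/10362 ≈ -47.747)
(T + n) + M(-23, -58) = (-109/122 - 494759/10362) - 23 = -15372514/316041 - 23 = -22641457/316041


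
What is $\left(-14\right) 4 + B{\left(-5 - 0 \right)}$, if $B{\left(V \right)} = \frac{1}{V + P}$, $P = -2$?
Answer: $- \frac{393}{7} \approx -56.143$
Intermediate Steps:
$B{\left(V \right)} = \frac{1}{-2 + V}$ ($B{\left(V \right)} = \frac{1}{V - 2} = \frac{1}{-2 + V}$)
$\left(-14\right) 4 + B{\left(-5 - 0 \right)} = \left(-14\right) 4 + \frac{1}{-2 - 5} = -56 + \frac{1}{-2 + \left(-5 + 0\right)} = -56 + \frac{1}{-2 - 5} = -56 + \frac{1}{-7} = -56 - \frac{1}{7} = - \frac{393}{7}$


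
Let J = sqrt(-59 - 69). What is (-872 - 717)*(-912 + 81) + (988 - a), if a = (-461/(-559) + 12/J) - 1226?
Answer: 739373746/559 + 3*I*sqrt(2)/4 ≈ 1.3227e+6 + 1.0607*I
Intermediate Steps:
J = 8*I*sqrt(2) (J = sqrt(-128) = 8*I*sqrt(2) ≈ 11.314*I)
a = -684873/559 - 3*I*sqrt(2)/4 (a = (-461/(-559) + 12/((8*I*sqrt(2)))) - 1226 = (-461*(-1/559) + 12*(-I*sqrt(2)/16)) - 1226 = (461/559 - 3*I*sqrt(2)/4) - 1226 = -684873/559 - 3*I*sqrt(2)/4 ≈ -1225.2 - 1.0607*I)
(-872 - 717)*(-912 + 81) + (988 - a) = (-872 - 717)*(-912 + 81) + (988 - (-684873/559 - 3*I*sqrt(2)/4)) = -1589*(-831) + (988 + (684873/559 + 3*I*sqrt(2)/4)) = 1320459 + (1237165/559 + 3*I*sqrt(2)/4) = 739373746/559 + 3*I*sqrt(2)/4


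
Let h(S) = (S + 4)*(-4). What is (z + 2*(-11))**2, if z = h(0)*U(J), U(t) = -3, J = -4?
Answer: 676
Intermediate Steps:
h(S) = -16 - 4*S (h(S) = (4 + S)*(-4) = -16 - 4*S)
z = 48 (z = (-16 - 4*0)*(-3) = (-16 + 0)*(-3) = -16*(-3) = 48)
(z + 2*(-11))**2 = (48 + 2*(-11))**2 = (48 - 22)**2 = 26**2 = 676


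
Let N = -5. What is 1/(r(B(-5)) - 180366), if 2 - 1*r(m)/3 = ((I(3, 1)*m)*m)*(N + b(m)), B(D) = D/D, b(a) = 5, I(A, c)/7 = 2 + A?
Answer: -1/180360 ≈ -5.5445e-6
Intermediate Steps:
I(A, c) = 14 + 7*A (I(A, c) = 7*(2 + A) = 14 + 7*A)
B(D) = 1
r(m) = 6 (r(m) = 6 - 3*((14 + 7*3)*m)*m*(-5 + 5) = 6 - 3*((14 + 21)*m)*m*0 = 6 - 3*(35*m)*m*0 = 6 - 3*35*m²*0 = 6 - 3*0 = 6 + 0 = 6)
1/(r(B(-5)) - 180366) = 1/(6 - 180366) = 1/(-180360) = -1/180360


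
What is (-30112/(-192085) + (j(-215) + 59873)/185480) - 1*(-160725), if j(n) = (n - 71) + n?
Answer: 286315768192469/1781396290 ≈ 1.6073e+5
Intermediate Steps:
j(n) = -71 + 2*n (j(n) = (-71 + n) + n = -71 + 2*n)
(-30112/(-192085) + (j(-215) + 59873)/185480) - 1*(-160725) = (-30112/(-192085) + ((-71 + 2*(-215)) + 59873)/185480) - 1*(-160725) = (-30112*(-1/192085) + ((-71 - 430) + 59873)*(1/185480)) + 160725 = (30112/192085 + (-501 + 59873)*(1/185480)) + 160725 = (30112/192085 + 59372*(1/185480)) + 160725 = (30112/192085 + 14843/46370) + 160725 = 849482219/1781396290 + 160725 = 286315768192469/1781396290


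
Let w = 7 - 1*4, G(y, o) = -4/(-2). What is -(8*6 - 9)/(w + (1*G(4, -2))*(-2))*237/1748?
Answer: 9243/1748 ≈ 5.2878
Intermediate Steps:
G(y, o) = 2 (G(y, o) = -4*(-1/2) = 2)
w = 3 (w = 7 - 4 = 3)
-(8*6 - 9)/(w + (1*G(4, -2))*(-2))*237/1748 = -(8*6 - 9)/(3 + (1*2)*(-2))*237/1748 = -(48 - 9)/(3 + 2*(-2))*237*(1/1748) = -39/(3 - 4)*237/1748 = -39/(-1)*237/1748 = -39*(-1)*237/1748 = -(-39)*237/1748 = -1*(-9243/1748) = 9243/1748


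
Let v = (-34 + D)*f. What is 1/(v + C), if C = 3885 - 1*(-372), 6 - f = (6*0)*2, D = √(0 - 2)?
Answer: 1351/5475627 - 2*I*√2/5475627 ≈ 0.00024673 - 5.1655e-7*I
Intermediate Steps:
D = I*√2 (D = √(-2) = I*√2 ≈ 1.4142*I)
f = 6 (f = 6 - 6*0*2 = 6 - 0*2 = 6 - 1*0 = 6 + 0 = 6)
v = -204 + 6*I*√2 (v = (-34 + I*√2)*6 = -204 + 6*I*√2 ≈ -204.0 + 8.4853*I)
C = 4257 (C = 3885 + 372 = 4257)
1/(v + C) = 1/((-204 + 6*I*√2) + 4257) = 1/(4053 + 6*I*√2)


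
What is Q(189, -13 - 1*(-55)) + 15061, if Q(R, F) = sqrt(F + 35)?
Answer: 15061 + sqrt(77) ≈ 15070.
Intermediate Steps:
Q(R, F) = sqrt(35 + F)
Q(189, -13 - 1*(-55)) + 15061 = sqrt(35 + (-13 - 1*(-55))) + 15061 = sqrt(35 + (-13 + 55)) + 15061 = sqrt(35 + 42) + 15061 = sqrt(77) + 15061 = 15061 + sqrt(77)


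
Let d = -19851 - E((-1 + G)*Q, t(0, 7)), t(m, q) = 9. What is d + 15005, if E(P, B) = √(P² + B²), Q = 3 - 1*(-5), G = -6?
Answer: -4846 - √3217 ≈ -4902.7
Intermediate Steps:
Q = 8 (Q = 3 + 5 = 8)
E(P, B) = √(B² + P²)
d = -19851 - √3217 (d = -19851 - √(9² + ((-1 - 6)*8)²) = -19851 - √(81 + (-7*8)²) = -19851 - √(81 + (-56)²) = -19851 - √(81 + 3136) = -19851 - √3217 ≈ -19908.)
d + 15005 = (-19851 - √3217) + 15005 = -4846 - √3217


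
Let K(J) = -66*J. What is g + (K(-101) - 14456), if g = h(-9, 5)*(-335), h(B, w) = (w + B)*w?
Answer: -1090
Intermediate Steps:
h(B, w) = w*(B + w) (h(B, w) = (B + w)*w = w*(B + w))
g = 6700 (g = (5*(-9 + 5))*(-335) = (5*(-4))*(-335) = -20*(-335) = 6700)
g + (K(-101) - 14456) = 6700 + (-66*(-101) - 14456) = 6700 + (6666 - 14456) = 6700 - 7790 = -1090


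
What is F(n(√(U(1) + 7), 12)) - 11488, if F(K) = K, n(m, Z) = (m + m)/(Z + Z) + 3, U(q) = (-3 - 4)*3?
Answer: -11485 + I*√14/12 ≈ -11485.0 + 0.3118*I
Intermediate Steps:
U(q) = -21 (U(q) = -7*3 = -21)
n(m, Z) = 3 + m/Z (n(m, Z) = (2*m)/((2*Z)) + 3 = (2*m)*(1/(2*Z)) + 3 = m/Z + 3 = 3 + m/Z)
F(n(√(U(1) + 7), 12)) - 11488 = (3 + √(-21 + 7)/12) - 11488 = (3 + √(-14)*(1/12)) - 11488 = (3 + (I*√14)*(1/12)) - 11488 = (3 + I*√14/12) - 11488 = -11485 + I*√14/12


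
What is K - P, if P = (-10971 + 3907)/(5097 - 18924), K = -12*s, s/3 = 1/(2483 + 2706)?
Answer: -37152868/71748303 ≈ -0.51782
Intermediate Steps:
s = 3/5189 (s = 3/(2483 + 2706) = 3/5189 ≈ 0.00057815)
K = -36/5189 (K = -12*3/5189 = -36/5189 ≈ -0.0069377)
P = 7064/13827 (P = -7064/(-13827) = -7064*(-1/13827) = 7064/13827 ≈ 0.51088)
K - P = -36/5189 - 1*7064/13827 = -36/5189 - 7064/13827 = -37152868/71748303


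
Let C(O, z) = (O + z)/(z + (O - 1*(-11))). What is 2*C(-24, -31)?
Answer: 5/2 ≈ 2.5000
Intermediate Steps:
C(O, z) = (O + z)/(11 + O + z) (C(O, z) = (O + z)/(z + (O + 11)) = (O + z)/(z + (11 + O)) = (O + z)/(11 + O + z))
2*C(-24, -31) = 2*((-24 - 31)/(11 - 24 - 31)) = 2*(-55/(-44)) = 2*(-1/44*(-55)) = 2*(5/4) = 5/2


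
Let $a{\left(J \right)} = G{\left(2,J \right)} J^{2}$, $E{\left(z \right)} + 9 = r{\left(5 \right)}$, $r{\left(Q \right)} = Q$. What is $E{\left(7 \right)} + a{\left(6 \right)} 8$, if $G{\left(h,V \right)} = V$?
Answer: $1724$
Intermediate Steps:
$E{\left(z \right)} = -4$ ($E{\left(z \right)} = -9 + 5 = -4$)
$a{\left(J \right)} = J^{3}$ ($a{\left(J \right)} = J J^{2} = J^{3}$)
$E{\left(7 \right)} + a{\left(6 \right)} 8 = -4 + 6^{3} \cdot 8 = -4 + 216 \cdot 8 = -4 + 1728 = 1724$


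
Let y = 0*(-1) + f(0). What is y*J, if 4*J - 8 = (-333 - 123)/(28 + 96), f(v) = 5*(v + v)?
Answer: 0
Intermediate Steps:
f(v) = 10*v (f(v) = 5*(2*v) = 10*v)
J = 67/62 (J = 2 + ((-333 - 123)/(28 + 96))/4 = 2 + (-456/124)/4 = 2 + (-456*1/124)/4 = 2 + (¼)*(-114/31) = 2 - 57/62 = 67/62 ≈ 1.0806)
y = 0 (y = 0*(-1) + 10*0 = 0 + 0 = 0)
y*J = 0*(67/62) = 0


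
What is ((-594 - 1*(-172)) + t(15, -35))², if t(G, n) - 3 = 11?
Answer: 166464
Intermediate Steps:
t(G, n) = 14 (t(G, n) = 3 + 11 = 14)
((-594 - 1*(-172)) + t(15, -35))² = ((-594 - 1*(-172)) + 14)² = ((-594 + 172) + 14)² = (-422 + 14)² = (-408)² = 166464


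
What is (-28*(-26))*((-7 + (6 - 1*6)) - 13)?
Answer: -14560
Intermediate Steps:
(-28*(-26))*((-7 + (6 - 1*6)) - 13) = 728*((-7 + (6 - 6)) - 13) = 728*((-7 + 0) - 13) = 728*(-7 - 13) = 728*(-20) = -14560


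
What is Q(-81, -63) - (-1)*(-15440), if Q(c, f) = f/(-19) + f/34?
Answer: -9973295/646 ≈ -15439.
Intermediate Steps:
Q(c, f) = -15*f/646 (Q(c, f) = f*(-1/19) + f*(1/34) = -f/19 + f/34 = -15*f/646)
Q(-81, -63) - (-1)*(-15440) = -15/646*(-63) - (-1)*(-15440) = 945/646 - 1*15440 = 945/646 - 15440 = -9973295/646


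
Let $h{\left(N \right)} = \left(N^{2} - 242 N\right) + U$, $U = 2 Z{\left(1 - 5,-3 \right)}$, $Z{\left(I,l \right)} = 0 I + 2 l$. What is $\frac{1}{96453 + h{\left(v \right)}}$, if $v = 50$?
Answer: $\frac{1}{86841} \approx 1.1515 \cdot 10^{-5}$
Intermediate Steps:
$Z{\left(I,l \right)} = 2 l$ ($Z{\left(I,l \right)} = 0 + 2 l = 2 l$)
$U = -12$ ($U = 2 \cdot 2 \left(-3\right) = 2 \left(-6\right) = -12$)
$h{\left(N \right)} = -12 + N^{2} - 242 N$ ($h{\left(N \right)} = \left(N^{2} - 242 N\right) - 12 = -12 + N^{2} - 242 N$)
$\frac{1}{96453 + h{\left(v \right)}} = \frac{1}{96453 - \left(12112 - 2500\right)} = \frac{1}{96453 - 9612} = \frac{1}{86841}$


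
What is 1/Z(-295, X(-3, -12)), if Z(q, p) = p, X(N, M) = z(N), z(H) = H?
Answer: -⅓ ≈ -0.33333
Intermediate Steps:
X(N, M) = N
1/Z(-295, X(-3, -12)) = 1/(-3) = -⅓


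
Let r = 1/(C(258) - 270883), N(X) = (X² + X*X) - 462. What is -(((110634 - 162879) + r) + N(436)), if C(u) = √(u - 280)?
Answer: -24030063241085952/73377599711 + I*√22/73377599711 ≈ -3.2749e+5 + 6.3922e-11*I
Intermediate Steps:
N(X) = -462 + 2*X² (N(X) = (X² + X²) - 462 = 2*X² - 462 = -462 + 2*X²)
C(u) = √(-280 + u)
r = 1/(-270883 + I*√22) (r = 1/(√(-280 + 258) - 270883) = 1/(√(-22) - 270883) = 1/(I*√22 - 270883) = 1/(-270883 + I*√22) ≈ -3.6916e-6 - 6.4e-11*I)
-(((110634 - 162879) + r) + N(436)) = -(((110634 - 162879) + (-270883/73377599711 - I*√22/73377599711)) + (-462 + 2*436²)) = -((-52245 + (-270883/73377599711 - I*√22/73377599711)) + (-462 + 2*190096)) = -((-3833612697172078/73377599711 - I*√22/73377599711) + (-462 + 380192)) = -((-3833612697172078/73377599711 - I*√22/73377599711) + 379730) = -(24030063241085952/73377599711 - I*√22/73377599711) = -24030063241085952/73377599711 + I*√22/73377599711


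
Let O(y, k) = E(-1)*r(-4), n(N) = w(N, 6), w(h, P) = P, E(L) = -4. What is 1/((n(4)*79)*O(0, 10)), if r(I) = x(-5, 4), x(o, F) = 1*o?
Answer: 1/9480 ≈ 0.00010549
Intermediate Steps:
x(o, F) = o
r(I) = -5
n(N) = 6
O(y, k) = 20 (O(y, k) = -4*(-5) = 20)
1/((n(4)*79)*O(0, 10)) = 1/((6*79)*20) = 1/(474*20) = 1/9480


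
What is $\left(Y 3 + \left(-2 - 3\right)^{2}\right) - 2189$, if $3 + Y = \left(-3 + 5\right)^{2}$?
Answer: $-2161$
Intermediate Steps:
$Y = 1$ ($Y = -3 + \left(-3 + 5\right)^{2} = -3 + 2^{2} = -3 + 4 = 1$)
$\left(Y 3 + \left(-2 - 3\right)^{2}\right) - 2189 = \left(1 \cdot 3 + \left(-2 - 3\right)^{2}\right) - 2189 = \left(3 + \left(-2 + \left(-4 + 1\right)\right)^{2}\right) - 2189 = \left(3 + \left(-2 - 3\right)^{2}\right) - 2189 = \left(3 + \left(-5\right)^{2}\right) - 2189 = \left(3 + 25\right) - 2189 = 28 - 2189 = -2161$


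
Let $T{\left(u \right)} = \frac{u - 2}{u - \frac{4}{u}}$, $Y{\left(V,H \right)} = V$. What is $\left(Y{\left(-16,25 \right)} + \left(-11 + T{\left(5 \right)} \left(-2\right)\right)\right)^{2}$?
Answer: $\frac{39601}{49} \approx 808.18$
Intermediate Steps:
$T{\left(u \right)} = \frac{-2 + u}{u - \frac{4}{u}}$
$\left(Y{\left(-16,25 \right)} + \left(-11 + T{\left(5 \right)} \left(-2\right)\right)\right)^{2} = \left(-16 - \left(11 - \frac{5}{2 + 5} \left(-2\right)\right)\right)^{2} = \left(-16 - \left(11 - \frac{5}{7} \left(-2\right)\right)\right)^{2} = \left(-16 - \left(11 - 5 \cdot \frac{1}{7} \left(-2\right)\right)\right)^{2} = \left(-16 + \left(-11 + \frac{5}{7} \left(-2\right)\right)\right)^{2} = \left(-16 - \frac{87}{7}\right)^{2} = \left(- \frac{199}{7}\right)^{2} = \frac{39601}{49}$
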